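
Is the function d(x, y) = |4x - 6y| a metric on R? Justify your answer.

No. d fails symmetry: d(1, 5) = |4·1 - 6·5| = |-26| = 26, but d(5, 1) = |4·5 - 6·1| = |14| = 14. Since 26 ≠ 14, d(x,y) ≠ d(y,x) in general.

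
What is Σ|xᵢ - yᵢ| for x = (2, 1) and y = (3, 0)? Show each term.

Σ|x_i - y_i| = |2 - 3| + |1 - 0| = 1 + 1 = 2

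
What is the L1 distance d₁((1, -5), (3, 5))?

Σ|x_i - y_i| = |1 - 3| + |-5 - 5| = 2 + 10 = 12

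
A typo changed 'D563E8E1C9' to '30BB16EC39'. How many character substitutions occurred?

Differing positions: 1, 2, 3, 4, 5, 6, 8, 9. Hamming distance = 8.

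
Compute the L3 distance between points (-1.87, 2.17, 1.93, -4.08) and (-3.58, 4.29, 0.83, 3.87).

(Σ|x_i - y_i|^3)^(1/3) = (|-1.87 - (-3.58)|^3 + |2.17 - 4.29|^3 + |1.93 - 0.83|^3 + |-4.08 - 3.87|^3)^(1/3)
= (1.71^3 + 2.12^3 + 1.1^3 + 7.95^3)^(1/3) ≈ (5.0002 + 9.5281 + 1.331 + 502.4599)^(1/3) = (518.3192)^(1/3) ≈ 8.0328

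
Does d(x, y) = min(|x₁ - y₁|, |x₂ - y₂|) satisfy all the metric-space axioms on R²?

No. d fails identity of indiscernibles: take x = (-3, 0) and y = (-3, 6). Then d(x,y) = min(|-3 - (-3)|, |0 - 6|) = min(0, 6) = 0, yet x ≠ y.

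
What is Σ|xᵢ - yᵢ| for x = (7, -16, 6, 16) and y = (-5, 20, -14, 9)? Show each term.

Σ|x_i - y_i| = |7 - (-5)| + |-16 - 20| + |6 - (-14)| + |16 - 9| = 12 + 36 + 20 + 7 = 75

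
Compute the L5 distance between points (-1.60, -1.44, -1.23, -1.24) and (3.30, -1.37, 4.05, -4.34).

(Σ|x_i - y_i|^5)^(1/5) = (|-1.6 - 3.3|^5 + |-1.44 - (-1.37)|^5 + |-1.23 - 4.05|^5 + |-1.24 - (-4.34)|^5)^(1/5)
= (4.9^5 + 0.07^5 + 5.28^5 + 3.1^5)^(1/5) ≈ (2824.7525 + 0 + 4103.6434 + 286.2915)^(1/5) = (7214.6874)^(1/5) ≈ 5.9108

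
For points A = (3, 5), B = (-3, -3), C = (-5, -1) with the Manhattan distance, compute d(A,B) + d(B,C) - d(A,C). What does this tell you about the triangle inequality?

d(A,B) = 6 + 8 = 14, d(B,C) = 2 + 2 = 4, d(A,C) = 8 + 6 = 14.
d(A,B) + d(B,C) - d(A,C) = 14 + 4 - 14 = 18 - 14 = 4. This is ≥ 0, so the triangle inequality holds for these points.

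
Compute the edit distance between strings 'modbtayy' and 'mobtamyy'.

Let D[i][j] be the edit distance between the first i characters of 'modbtayy' and the first j characters of 'mobtamyy', with D[i][0] = i, D[0][j] = j, and D[i][j] = D[i-1][j-1] if the characters match, else 1 + min(D[i-1][j], D[i][j-1], D[i-1][j-1]). Filling the table (rows: prefixes of 'modbtayy', columns: prefixes of 'mobtamyy'):
     ε  m  o  b  t  a  m  y  y
  ε  0  1  2  3  4  5  6  7  8
  m  1  0  1  2  3  4  5  6  7
  o  2  1  0  1  2  3  4  5  6
  d  3  2  1  1  2  3  4  5  6
  b  4  3  2  1  2  3  4  5  6
  t  5  4  3  2  1  2  3  4  5
  a  6  5  4  3  2  1  2  3  4
  y  7  6  5  4  3  2  2  2  3
  y  8  7  6  5  4  3  3  2  2
The bottom-right entry gives D[8][8] = 2, so no sequence of fewer than 2 edits works. Backtracking through the table gives one optimal edit sequence (2 edits):
  modbtayy → mobtayy (del d @3)
  mobtayy → mobtamyy (ins m @6)
Edit distance = 2.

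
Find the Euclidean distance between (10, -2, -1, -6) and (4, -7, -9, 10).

√(Σ(x_i - y_i)²) = √((10 - 4)² + (-2 - (-7))² + (-1 - (-9))² + (-6 - 10)²)
= √(6² + 5² + 8² + (-16)²) = √(36 + 25 + 64 + 256) = √381 ≈ 19.5192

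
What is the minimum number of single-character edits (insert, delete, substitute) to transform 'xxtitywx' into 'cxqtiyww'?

Let D[i][j] be the edit distance between the first i characters of 'xxtitywx' and the first j characters of 'cxqtiyww', with D[i][0] = i, D[0][j] = j, and D[i][j] = D[i-1][j-1] if the characters match, else 1 + min(D[i-1][j], D[i][j-1], D[i-1][j-1]). Filling the table (rows: prefixes of 'xxtitywx', columns: prefixes of 'cxqtiyww'):
     ε  c  x  q  t  i  y  w  w
  ε  0  1  2  3  4  5  6  7  8
  x  1  1  1  2  3  4  5  6  7
  x  2  2  1  2  3  4  5  6  7
  t  3  3  2  2  2  3  4  5  6
  i  4  4  3  3  3  2  3  4  5
  t  5  5  4  4  3  3  3  4  5
  y  6  6  5  5  4  4  3  4  5
  w  7  7  6  6  5  5  4  3  4
  x  8  8  7  7  6  6  5  4  4
The bottom-right entry gives D[8][8] = 4, so no sequence of fewer than 4 edits works. Backtracking through the table gives one optimal edit sequence (4 edits):
  xxtitywx → cxxtitywx (ins c @1)
  cxxtitywx → cxqtitywx (sub x→q @3)
  cxqtitywx → cxqtiywx (del t @6)
  cxqtiywx → cxqtiyww (sub x→w @8)
Edit distance = 4.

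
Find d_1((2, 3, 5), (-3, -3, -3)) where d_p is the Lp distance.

Σ|x_i - y_i| = |2 - (-3)| + |3 - (-3)| + |5 - (-3)| = 5 + 6 + 8 = 19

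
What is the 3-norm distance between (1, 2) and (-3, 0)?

(Σ|x_i - y_i|^3)^(1/3) = (|1 - (-3)|^3 + |2 - 0|^3)^(1/3)
= (4^3 + 2^3)^(1/3) = (64 + 8)^(1/3) = (72)^(1/3) ≈ 4.1602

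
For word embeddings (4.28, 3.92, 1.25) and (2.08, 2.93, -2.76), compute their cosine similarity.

With u = (4.28, 3.92, 1.25), v = (2.08, 2.93, -2.76):
u·v = 4.28·2.08 + 3.92·2.93 + 1.25·(-2.76) = 8.9024 + 11.4856 + (-3.45) = 16.938.
|u| = √(4.28² + 3.92² + 1.25²) = √(18.3184 + 15.3664 + 1.5625) = √35.2473, |v| = √(2.08² + 2.93² + (-2.76)²) = √(4.3264 + 8.5849 + 7.6176) = √20.5289.
cos θ = (u·v)/(|u||v|) = 16.938/(√35.2473·√20.5289) ≈ 0.6297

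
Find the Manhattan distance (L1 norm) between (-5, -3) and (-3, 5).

Σ|x_i - y_i| = |-5 - (-3)| + |-3 - 5| = 2 + 8 = 10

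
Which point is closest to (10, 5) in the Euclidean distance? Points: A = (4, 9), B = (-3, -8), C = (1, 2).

Distances: d(A) ≈ 7.2111, d(B) ≈ 18.3848, d(C) ≈ 9.4868. Nearest: A = (4, 9) with distance 7.2111.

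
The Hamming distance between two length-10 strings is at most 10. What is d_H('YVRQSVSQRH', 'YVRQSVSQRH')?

Differing positions: none. Hamming distance = 0. The maximum possible Hamming distance for length-10 strings is 10, so d_H/10 = 0/10 = 0.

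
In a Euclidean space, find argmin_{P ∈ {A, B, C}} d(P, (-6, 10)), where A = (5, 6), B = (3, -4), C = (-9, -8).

Distances: d(A) ≈ 11.7047, d(B) ≈ 16.6433, d(C) ≈ 18.2483. Nearest: A = (5, 6) with distance 11.7047.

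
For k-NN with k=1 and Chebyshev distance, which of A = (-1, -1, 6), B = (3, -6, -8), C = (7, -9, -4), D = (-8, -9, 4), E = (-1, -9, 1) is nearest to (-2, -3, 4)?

Distances: d(A) = 2, d(B) = 12, d(C) = 9, d(D) = 6, d(E) = 6. Nearest: A = (-1, -1, 6) with distance 2.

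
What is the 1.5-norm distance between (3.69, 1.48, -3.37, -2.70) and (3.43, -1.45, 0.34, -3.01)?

(Σ|x_i - y_i|^1.5)^(1/1.5) = (|3.69 - 3.43|^1.5 + |1.48 - (-1.45)|^1.5 + |-3.37 - 0.34|^1.5 + |-2.7 - (-3.01)|^1.5)^(1/1.5)
= (0.26^1.5 + 2.93^1.5 + 3.71^1.5 + 0.31^1.5)^(1/1.5) ≈ (0.1326 + 5.0154 + 7.146 + 0.1726)^(1/1.5) = (12.4666)^(1/1.5) ≈ 5.3765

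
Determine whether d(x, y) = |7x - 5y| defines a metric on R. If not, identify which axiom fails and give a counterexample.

No. d fails symmetry: d(2, 5) = |7·2 - 5·5| = |-11| = 11, but d(5, 2) = |7·5 - 5·2| = |25| = 25. Since 11 ≠ 25, d(x,y) ≠ d(y,x) in general.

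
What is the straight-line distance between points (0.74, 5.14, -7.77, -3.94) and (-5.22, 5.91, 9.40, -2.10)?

√(Σ(x_i - y_i)²) = √((0.74 - (-5.22))² + (5.14 - 5.91)² + (-7.77 - 9.4)² + (-3.94 - (-2.1))²)
= √(5.96² + (-0.77)² + (-17.17)² + (-1.84)²) = √(35.5216 + 0.5929 + 294.8089 + 3.3856) = √334.309 ≈ 18.2841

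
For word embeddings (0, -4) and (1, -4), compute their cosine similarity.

With u = (0, -4), v = (1, -4):
u·v = 0·1 + (-4)·(-4) = 0 + 16 = 16.
|u| = √(0² + (-4)²) = √16, |v| = √(1² + (-4)²) = √17, so |u||v| = √(16·17) = √272.
cos θ = (u·v)/(|u||v|) = 16/√272 ≈ 0.9701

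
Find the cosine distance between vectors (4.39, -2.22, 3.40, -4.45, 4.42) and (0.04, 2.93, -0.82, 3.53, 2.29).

With u = (4.39, -2.22, 3.40, -4.45, 4.42), v = (0.04, 2.93, -0.82, 3.53, 2.29):
u·v = 4.39·0.04 + (-2.22)·2.93 + 3.4·(-0.82) + (-4.45)·3.53 + 4.42·2.29 = 0.1756 + (-6.5046) + (-2.788) + (-15.7085) + 10.1218 = -14.7037.
|u| = √(4.39² + (-2.22)² + 3.4² + (-4.45)² + 4.42²) = √(19.2721 + 4.9284 + 11.56 + 19.8025 + 19.5364) = √75.0994, |v| = √(0.04² + 2.93² + (-0.82)² + 3.53² + 2.29²) = √(0.0016 + 8.5849 + 0.6724 + 12.4609 + 5.2441) = √26.9639.
cos θ = (u·v)/(|u||v|) = -14.7037/(√75.0994·√26.9639) ≈ -0.3268
Cosine distance = 1 - cos θ ≈ 1 - (-0.3268) = 1.3268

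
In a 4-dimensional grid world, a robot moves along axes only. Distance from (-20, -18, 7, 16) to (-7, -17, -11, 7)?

Σ|x_i - y_i| = |-20 - (-7)| + |-18 - (-17)| + |7 - (-11)| + |16 - 7| = 13 + 1 + 18 + 9 = 41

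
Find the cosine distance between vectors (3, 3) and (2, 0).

With u = (3, 3), v = (2, 0):
u·v = 3·2 + 3·0 = 6 + 0 = 6.
|u| = √(3² + 3²) = √18, |v| = √(2² + 0²) = √4, so |u||v| = √(18·4) = √72.
cos θ = (u·v)/(|u||v|) = 6/√72 ≈ 0.7071
Cosine distance = 1 - cos θ ≈ 1 - 0.7071 = 0.2929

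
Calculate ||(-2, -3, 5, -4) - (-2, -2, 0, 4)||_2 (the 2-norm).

(Σ|x_i - y_i|^2)^(1/2) = (|-2 - (-2)|^2 + |-3 - (-2)|^2 + |5 - 0|^2 + |-4 - 4|^2)^(1/2)
= (0^2 + 1^2 + 5^2 + 8^2)^(1/2) = (0 + 1 + 25 + 64)^(1/2) = (90)^(1/2) ≈ 9.4868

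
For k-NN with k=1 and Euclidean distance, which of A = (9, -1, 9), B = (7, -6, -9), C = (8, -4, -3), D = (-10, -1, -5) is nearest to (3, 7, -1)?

Distances: d(A) ≈ 14.1421, d(B) ≈ 15.7797, d(C) ≈ 12.2474, d(D) ≈ 15.7797. Nearest: C = (8, -4, -3) with distance 12.2474.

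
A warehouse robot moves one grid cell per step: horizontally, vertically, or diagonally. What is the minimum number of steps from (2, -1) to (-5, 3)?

max(|x_i - y_i|) = max(|2 - (-5)|, |-1 - 3|) = max(7, 4) = 7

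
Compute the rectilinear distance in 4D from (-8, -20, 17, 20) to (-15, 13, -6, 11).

Σ|x_i - y_i| = |-8 - (-15)| + |-20 - 13| + |17 - (-6)| + |20 - 11| = 7 + 33 + 23 + 9 = 72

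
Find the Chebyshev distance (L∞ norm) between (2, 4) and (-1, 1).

max(|x_i - y_i|) = max(|2 - (-1)|, |4 - 1|) = max(3, 3) = 3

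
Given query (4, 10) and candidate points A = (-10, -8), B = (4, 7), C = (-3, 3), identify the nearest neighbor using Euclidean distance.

Distances: d(A) ≈ 22.8035, d(B) = 3, d(C) ≈ 9.8995. Nearest: B = (4, 7) with distance 3.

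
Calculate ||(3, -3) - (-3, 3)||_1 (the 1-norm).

Σ|x_i - y_i| = |3 - (-3)| + |-3 - 3| = 6 + 6 = 12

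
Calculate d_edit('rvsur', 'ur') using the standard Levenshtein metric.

Let D[i][j] be the edit distance between the first i characters of 'rvsur' and the first j characters of 'ur', with D[i][0] = i, D[0][j] = j, and D[i][j] = D[i-1][j-1] if the characters match, else 1 + min(D[i-1][j], D[i][j-1], D[i-1][j-1]). Filling the table (rows: prefixes of 'rvsur', columns: prefixes of 'ur'):
     ε  u  r
  ε  0  1  2
  r  1  1  1
  v  2  2  2
  s  3  3  3
  u  4  3  4
  r  5  4  3
The bottom-right entry gives D[5][2] = 3, so no sequence of fewer than 3 edits works. Backtracking through the table gives one optimal edit sequence (3 edits):
  rvsur → vsur (del r @1)
  vsur → sur (del v @1)
  sur → ur (del s @1)
Edit distance = 3.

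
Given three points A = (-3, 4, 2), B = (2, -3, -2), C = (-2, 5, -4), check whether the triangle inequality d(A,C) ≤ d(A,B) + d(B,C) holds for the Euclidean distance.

d(A,B) = √(5² + 7² + 4²) = √90 ≈ 9.4868, d(B,C) = √(4² + 8² + 2²) = √84 ≈ 9.1652, d(A,C) = √(1² + 1² + 6²) = √38 ≈ 6.1644.
d(A,C) ≈ 6.1644 ≤ 9.4868 + 9.1652 = 18.652. Triangle inequality is satisfied.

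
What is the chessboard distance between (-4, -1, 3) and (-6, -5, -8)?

max(|x_i - y_i|) = max(|-4 - (-6)|, |-1 - (-5)|, |3 - (-8)|) = max(2, 4, 11) = 11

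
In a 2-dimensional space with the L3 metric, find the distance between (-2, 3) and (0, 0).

(Σ|x_i - y_i|^3)^(1/3) = (|-2 - 0|^3 + |3 - 0|^3)^(1/3)
= (2^3 + 3^3)^(1/3) = (8 + 27)^(1/3) = (35)^(1/3) ≈ 3.2711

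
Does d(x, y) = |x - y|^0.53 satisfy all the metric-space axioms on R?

Yes. With 0 < p = 0.53 ≤ 1, d(x,y) = |x-y|^0.53 is a metric on R. Non-negativity and symmetry are immediate; |x-y|^0.53 = 0 ⟺ |x-y| = 0 ⟺ x = y. For the triangle inequality, the function t ↦ t^0.53 is subadditive on [0,∞) when p ≤ 1, so |x-z|^0.53 ≤ (|x-y| + |y-z|)^0.53 ≤ |x-y|^0.53 + |y-z|^0.53.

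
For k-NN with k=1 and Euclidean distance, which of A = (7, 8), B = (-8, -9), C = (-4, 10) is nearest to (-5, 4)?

Distances: d(A) ≈ 12.6491, d(B) ≈ 13.3417, d(C) ≈ 6.0828. Nearest: C = (-4, 10) with distance 6.0828.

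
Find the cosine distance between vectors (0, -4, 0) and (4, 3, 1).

With u = (0, -4, 0), v = (4, 3, 1):
u·v = 0·4 + (-4)·3 + 0·1 = 0 + (-12) + 0 = -12.
|u| = √(0² + (-4)² + 0²) = √16, |v| = √(4² + 3² + 1²) = √26, so |u||v| = √(16·26) = √416.
cos θ = (u·v)/(|u||v|) = -12/√416 ≈ -0.5883
Cosine distance = 1 - cos θ ≈ 1 - (-0.5883) = 1.5883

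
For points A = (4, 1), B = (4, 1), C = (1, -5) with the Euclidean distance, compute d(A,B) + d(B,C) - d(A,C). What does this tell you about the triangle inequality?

d(A,B) = √(0² + 0²) = √0 = 0, d(B,C) = √(3² + 6²) = √45 ≈ 6.7082, d(A,C) = √(3² + 6²) = √45 ≈ 6.7082.
d(A,B) + d(B,C) - d(A,C) = 0 + 6.7082 - 6.7082 = 6.7082 - 6.7082 = 0. This is ≥ 0, so the triangle inequality holds for these points.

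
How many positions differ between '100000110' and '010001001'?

Differing positions: 1, 2, 6, 7, 8, 9. Hamming distance = 6.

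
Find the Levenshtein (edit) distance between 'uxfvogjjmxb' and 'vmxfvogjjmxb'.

Let D[i][j] be the edit distance between the first i characters of 'uxfvogjjmxb' and the first j characters of 'vmxfvogjjmxb', with D[i][0] = i, D[0][j] = j, and D[i][j] = D[i-1][j-1] if the characters match, else 1 + min(D[i-1][j], D[i][j-1], D[i-1][j-1]). Filling the table (rows: prefixes of 'uxfvogjjmxb', columns: prefixes of 'vmxfvogjjmxb'):
     ε  v  m  x  f  v  o  g  j  j  m  x  b
  ε  0  1  2  3  4  5  6  7  8  9 10 11 12
  u  1  1  2  3  4  5  6  7  8  9 10 11 12
  x  2  2  2  2  3  4  5  6  7  8  9 10 11
  f  3  3  3  3  2  3  4  5  6  7  8  9 10
  v  4  3  4  4  3  2  3  4  5  6  7  8  9
  o  5  4  4  5  4  3  2  3  4  5  6  7  8
  g  6  5  5  5  5  4  3  2  3  4  5  6  7
  j  7  6  6  6  6  5  4  3  2  3  4  5  6
  j  8  7  7  7  7  6  5  4  3  2  3  4  5
  m  9  8  7  8  8  7  6  5  4  3  2  3  4
  x 10  9  8  7  8  8  7  6  5  4  3  2  3
  b 11 10  9  8  8  9  8  7  6  5  4  3  2
The bottom-right entry gives D[11][12] = 2, so no sequence of fewer than 2 edits works. Backtracking through the table gives one optimal edit sequence (2 edits):
  uxfvogjjmxb → vuxfvogjjmxb (ins v @1)
  vuxfvogjjmxb → vmxfvogjjmxb (sub u→m @2)
Edit distance = 2.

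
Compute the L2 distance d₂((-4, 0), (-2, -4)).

√(Σ(x_i - y_i)²) = √((-4 - (-2))² + (0 - (-4))²)
= √((-2)² + 4²) = √(4 + 16) = √20 ≈ 4.4721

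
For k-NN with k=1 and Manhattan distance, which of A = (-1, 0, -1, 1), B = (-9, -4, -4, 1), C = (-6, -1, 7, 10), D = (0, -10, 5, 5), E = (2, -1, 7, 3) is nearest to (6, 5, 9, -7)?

Distances: d(A) = 30, d(B) = 45, d(C) = 37, d(D) = 37, d(E) = 22. Nearest: E = (2, -1, 7, 3) with distance 22.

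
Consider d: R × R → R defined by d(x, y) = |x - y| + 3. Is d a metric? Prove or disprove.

No. d fails identity of indiscernibles (specifically d(x,x) = 0): d(-5, -5) = |-5 - (-5)| + 3 = 0 + 3 = 3 ≠ 0.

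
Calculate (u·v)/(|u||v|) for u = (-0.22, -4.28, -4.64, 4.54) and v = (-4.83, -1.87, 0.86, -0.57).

With u = (-0.22, -4.28, -4.64, 4.54), v = (-4.83, -1.87, 0.86, -0.57):
u·v = (-0.22)·(-4.83) + (-4.28)·(-1.87) + (-4.64)·0.86 + 4.54·(-0.57) = 1.0626 + 8.0036 + (-3.9904) + (-2.5878) = 2.488.
|u| = √((-0.22)² + (-4.28)² + (-4.64)² + 4.54²) = √(0.0484 + 18.3184 + 21.5296 + 20.6116) = √60.508, |v| = √((-4.83)² + (-1.87)² + 0.86² + (-0.57)²) = √(23.3289 + 3.4969 + 0.7396 + 0.3249) = √27.8903.
cos θ = (u·v)/(|u||v|) = 2.488/(√60.508·√27.8903) ≈ 0.0606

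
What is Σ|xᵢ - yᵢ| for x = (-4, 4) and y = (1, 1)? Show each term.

Σ|x_i - y_i| = |-4 - 1| + |4 - 1| = 5 + 3 = 8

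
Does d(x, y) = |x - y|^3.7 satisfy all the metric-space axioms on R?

No. d(x,y) = |x-y|^3.7 fails the triangle inequality since p = 3.7 > 1. Counterexample: x = -5, y = -4, z = 6. d(x,z) = |-5 - 6|^3.7 = 11^3.7 ≈ 7131.041, but d(x,y) + d(y,z) = 1^3.7 + 10^3.7 ≈ 1 + 5011.8723 = 5012.8723. Since 7131.041 > 5012.8723, the triangle inequality is violated.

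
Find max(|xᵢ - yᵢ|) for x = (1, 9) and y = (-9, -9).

max(|x_i - y_i|) = max(|1 - (-9)|, |9 - (-9)|) = max(10, 18) = 18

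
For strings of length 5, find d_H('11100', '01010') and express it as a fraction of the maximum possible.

Differing positions: 1, 3, 4. Hamming distance = 3. The maximum possible Hamming distance for length-5 strings is 5, so d_H/5 = 3/5 = 0.6.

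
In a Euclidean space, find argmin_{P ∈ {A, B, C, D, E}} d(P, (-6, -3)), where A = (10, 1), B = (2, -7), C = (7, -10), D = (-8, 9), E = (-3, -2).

Distances: d(A) ≈ 16.4924, d(B) ≈ 8.9443, d(C) ≈ 14.7648, d(D) ≈ 12.1655, d(E) ≈ 3.1623. Nearest: E = (-3, -2) with distance 3.1623.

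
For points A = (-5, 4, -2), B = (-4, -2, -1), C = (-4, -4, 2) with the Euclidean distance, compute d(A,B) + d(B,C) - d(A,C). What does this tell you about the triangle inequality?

d(A,B) = √(1² + 6² + 1²) = √38 ≈ 6.1644, d(B,C) = √(0² + 2² + 3²) = √13 ≈ 3.6056, d(A,C) = √(1² + 8² + 4²) = √81 = 9.
d(A,B) + d(B,C) - d(A,C) = 6.1644 + 3.6056 - 9 = 9.77 - 9 = 0.77 (to 4 decimal places). This is ≥ 0, so the triangle inequality holds for these points.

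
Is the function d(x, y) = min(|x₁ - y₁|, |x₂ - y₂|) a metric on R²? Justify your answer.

No. d fails identity of indiscernibles: take x = (-3, 0) and y = (-3, 4). Then d(x,y) = min(|-3 - (-3)|, |0 - 4|) = min(0, 4) = 0, yet x ≠ y.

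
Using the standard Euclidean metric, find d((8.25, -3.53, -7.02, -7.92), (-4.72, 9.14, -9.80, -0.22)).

√(Σ(x_i - y_i)²) = √((8.25 - (-4.72))² + (-3.53 - 9.14)² + (-7.02 - (-9.8))² + (-7.92 - (-0.22))²)
= √(12.97² + (-12.67)² + 2.78² + (-7.7)²) = √(168.2209 + 160.5289 + 7.7284 + 59.29) = √395.7682 ≈ 19.8939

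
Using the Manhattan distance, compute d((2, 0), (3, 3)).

Σ|x_i - y_i| = |2 - 3| + |0 - 3| = 1 + 3 = 4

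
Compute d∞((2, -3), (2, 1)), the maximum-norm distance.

max(|x_i - y_i|) = max(|2 - 2|, |-3 - 1|) = max(0, 4) = 4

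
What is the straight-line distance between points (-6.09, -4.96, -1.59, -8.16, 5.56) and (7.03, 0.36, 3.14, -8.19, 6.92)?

√(Σ(x_i - y_i)²) = √((-6.09 - 7.03)² + (-4.96 - 0.36)² + (-1.59 - 3.14)² + (-8.16 - (-8.19))² + (5.56 - 6.92)²)
= √((-13.12)² + (-5.32)² + (-4.73)² + 0.03² + (-1.36)²) = √(172.1344 + 28.3024 + 22.3729 + 0.0009 + 1.8496) = √224.6602 ≈ 14.9887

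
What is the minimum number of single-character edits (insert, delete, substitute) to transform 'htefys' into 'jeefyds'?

Let D[i][j] be the edit distance between the first i characters of 'htefys' and the first j characters of 'jeefyds', with D[i][0] = i, D[0][j] = j, and D[i][j] = D[i-1][j-1] if the characters match, else 1 + min(D[i-1][j], D[i][j-1], D[i-1][j-1]). Filling the table (rows: prefixes of 'htefys', columns: prefixes of 'jeefyds'):
     ε  j  e  e  f  y  d  s
  ε  0  1  2  3  4  5  6  7
  h  1  1  2  3  4  5  6  7
  t  2  2  2  3  4  5  6  7
  e  3  3  2  2  3  4  5  6
  f  4  4  3  3  2  3  4  5
  y  5  5  4  4  3  2  3  4
  s  6  6  5  5  4  3  3  3
The bottom-right entry gives D[6][7] = 3, so no sequence of fewer than 3 edits works. Backtracking through the table gives one optimal edit sequence (3 edits):
  htefys → jtefys (sub h→j @1)
  jtefys → jeefys (sub t→e @2)
  jeefys → jeefyds (ins d @6)
Edit distance = 3.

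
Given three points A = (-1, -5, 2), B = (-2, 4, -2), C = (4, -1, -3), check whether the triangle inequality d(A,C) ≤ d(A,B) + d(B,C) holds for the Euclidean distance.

d(A,B) = √(1² + 9² + 4²) = √98 ≈ 9.8995, d(B,C) = √(6² + 5² + 1²) = √62 ≈ 7.874, d(A,C) = √(5² + 4² + 5²) = √66 ≈ 8.124.
d(A,C) ≈ 8.124 ≤ 9.8995 + 7.874 = 17.7735. Triangle inequality is satisfied.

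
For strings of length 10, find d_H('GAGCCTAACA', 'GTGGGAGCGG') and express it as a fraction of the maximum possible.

Differing positions: 2, 4, 5, 6, 7, 8, 9, 10. Hamming distance = 8. The maximum possible Hamming distance for length-10 strings is 10, so d_H/10 = 8/10 = 0.8.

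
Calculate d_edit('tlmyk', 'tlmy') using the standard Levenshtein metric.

Let D[i][j] be the edit distance between the first i characters of 'tlmyk' and the first j characters of 'tlmy', with D[i][0] = i, D[0][j] = j, and D[i][j] = D[i-1][j-1] if the characters match, else 1 + min(D[i-1][j], D[i][j-1], D[i-1][j-1]). Filling the table (rows: prefixes of 'tlmyk', columns: prefixes of 'tlmy'):
     ε  t  l  m  y
  ε  0  1  2  3  4
  t  1  0  1  2  3
  l  2  1  0  1  2
  m  3  2  1  0  1
  y  4  3  2  1  0
  k  5  4  3  2  1
The bottom-right entry gives D[5][4] = 1, so no sequence of fewer than 1 edit works. Backtracking through the table gives one optimal edit sequence (1 edit):
  tlmyk → tlmy (del k @5)
Edit distance = 1.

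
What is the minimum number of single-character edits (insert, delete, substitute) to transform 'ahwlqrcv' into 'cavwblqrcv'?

Let D[i][j] be the edit distance between the first i characters of 'ahwlqrcv' and the first j characters of 'cavwblqrcv', with D[i][0] = i, D[0][j] = j, and D[i][j] = D[i-1][j-1] if the characters match, else 1 + min(D[i-1][j], D[i][j-1], D[i-1][j-1]). Filling the table (rows: prefixes of 'ahwlqrcv', columns: prefixes of 'cavwblqrcv'):
     ε  c  a  v  w  b  l  q  r  c  v
  ε  0  1  2  3  4  5  6  7  8  9 10
  a  1  1  1  2  3  4  5  6  7  8  9
  h  2  2  2  2  3  4  5  6  7  8  9
  w  3  3  3  3  2  3  4  5  6  7  8
  l  4  4  4  4  3  3  3  4  5  6  7
  q  5  5  5  5  4  4  4  3  4  5  6
  r  6  6  6  6  5  5  5  4  3  4  5
  c  7  6  7  7  6  6  6  5  4  3  4
  v  8  7  7  7  7  7  7  6  5  4  3
The bottom-right entry gives D[8][10] = 3, so no sequence of fewer than 3 edits works. Backtracking through the table gives one optimal edit sequence (3 edits):
  ahwlqrcv → cahwlqrcv (ins c @1)
  cahwlqrcv → cavwlqrcv (sub h→v @3)
  cavwlqrcv → cavwblqrcv (ins b @5)
Edit distance = 3.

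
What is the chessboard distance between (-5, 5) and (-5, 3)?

max(|x_i - y_i|) = max(|-5 - (-5)|, |5 - 3|) = max(0, 2) = 2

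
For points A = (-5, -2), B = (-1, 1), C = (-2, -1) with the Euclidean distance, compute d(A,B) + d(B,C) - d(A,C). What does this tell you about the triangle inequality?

d(A,B) = √(4² + 3²) = √25 = 5, d(B,C) = √(1² + 2²) = √5 ≈ 2.2361, d(A,C) = √(3² + 1²) = √10 ≈ 3.1623.
d(A,B) + d(B,C) - d(A,C) = 5 + 2.2361 - 3.1623 = 7.2361 - 3.1623 = 4.0738 (to 4 decimal places). This is ≥ 0, so the triangle inequality holds for these points.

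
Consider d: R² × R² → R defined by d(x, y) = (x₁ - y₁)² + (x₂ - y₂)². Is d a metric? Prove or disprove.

No. The squared Euclidean distance fails the triangle inequality. Counterexample: x = (0, 0), y = (1, 4), z = (2, 8). d(x,z) = 2² + 8² = 68, but d(x,y) + d(y,z) = (1² + 4²) + (1² + 4²) = 17 + 17 = 34. Since 68 > 34, the triangle inequality is violated. (Note: √d, the ordinary Euclidean distance, IS a metric.)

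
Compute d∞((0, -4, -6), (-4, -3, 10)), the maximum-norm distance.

max(|x_i - y_i|) = max(|0 - (-4)|, |-4 - (-3)|, |-6 - 10|) = max(4, 1, 16) = 16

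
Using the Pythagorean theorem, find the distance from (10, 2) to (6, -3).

√(Σ(x_i - y_i)²) = √((10 - 6)² + (2 - (-3))²)
= √(4² + 5²) = √(16 + 25) = √41 ≈ 6.4031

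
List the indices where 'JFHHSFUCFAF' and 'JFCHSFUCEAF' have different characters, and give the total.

Differing positions: 3, 9. Hamming distance = 2.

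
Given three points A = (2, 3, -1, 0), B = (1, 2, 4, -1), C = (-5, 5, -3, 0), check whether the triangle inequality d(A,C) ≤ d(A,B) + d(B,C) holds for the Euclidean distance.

d(A,B) = √(1² + 1² + 5² + 1²) = √28 ≈ 5.2915, d(B,C) = √(6² + 3² + 7² + 1²) = √95 ≈ 9.7468, d(A,C) = √(7² + 2² + 2² + 0²) = √57 ≈ 7.5498.
d(A,C) ≈ 7.5498 ≤ 5.2915 + 9.7468 = 15.0383. Triangle inequality is satisfied.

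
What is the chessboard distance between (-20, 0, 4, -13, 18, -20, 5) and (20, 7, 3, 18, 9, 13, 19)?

max(|x_i - y_i|) = max(|-20 - 20|, |0 - 7|, |4 - 3|, |-13 - 18|, |18 - 9|, |-20 - 13|, |5 - 19|) = max(40, 7, 1, 31, 9, 33, 14) = 40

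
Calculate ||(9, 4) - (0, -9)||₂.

√(Σ(x_i - y_i)²) = √((9 - 0)² + (4 - (-9))²)
= √(9² + 13²) = √(81 + 169) = √250 ≈ 15.8114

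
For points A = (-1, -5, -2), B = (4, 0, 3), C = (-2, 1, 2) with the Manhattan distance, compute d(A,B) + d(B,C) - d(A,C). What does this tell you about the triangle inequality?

d(A,B) = 5 + 5 + 5 = 15, d(B,C) = 6 + 1 + 1 = 8, d(A,C) = 1 + 6 + 4 = 11.
d(A,B) + d(B,C) - d(A,C) = 15 + 8 - 11 = 23 - 11 = 12. This is ≥ 0, so the triangle inequality holds for these points.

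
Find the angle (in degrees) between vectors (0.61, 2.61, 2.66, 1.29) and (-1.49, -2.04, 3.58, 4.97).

With u = (0.61, 2.61, 2.66, 1.29), v = (-1.49, -2.04, 3.58, 4.97):
u·v = 0.61·(-1.49) + 2.61·(-2.04) + 2.66·3.58 + 1.29·4.97 = (-0.9089) + (-5.3244) + 9.5228 + 6.4113 = 9.7008.
|u| = √(0.61² + 2.61² + 2.66² + 1.29²) = √(0.3721 + 6.8121 + 7.0756 + 1.6641) = √15.9239, |v| = √((-1.49)² + (-2.04)² + 3.58² + 4.97²) = √(2.2201 + 4.1616 + 12.8164 + 24.7009) = √43.899.
cos θ = (u·v)/(|u||v|) = 9.7008/(√15.9239·√43.899) ≈ 0.366907
θ = arccos(0.366907) ≈ 68.48°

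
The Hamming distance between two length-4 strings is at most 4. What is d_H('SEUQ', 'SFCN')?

Differing positions: 2, 3, 4. Hamming distance = 3. The maximum possible Hamming distance for length-4 strings is 4, so d_H/4 = 3/4 = 0.75.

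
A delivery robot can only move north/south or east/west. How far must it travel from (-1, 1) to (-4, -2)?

Σ|x_i - y_i| = |-1 - (-4)| + |1 - (-2)| = 3 + 3 = 6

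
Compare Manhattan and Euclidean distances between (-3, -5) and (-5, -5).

L1 = |-3 - (-5)| + |-5 - (-5)| = 2 + 0 = 2
L2 = √(2² + 0²) = √4 = 2
L1 ≥ L2 always (equality iff movement is along one axis); L1 = L2 here (movement is along a single axis).
Ratio L1/L2 = 2/2 = 1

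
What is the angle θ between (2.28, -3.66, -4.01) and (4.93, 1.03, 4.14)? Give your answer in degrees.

With u = (2.28, -3.66, -4.01), v = (4.93, 1.03, 4.14):
u·v = 2.28·4.93 + (-3.66)·1.03 + (-4.01)·4.14 = 11.2404 + (-3.7698) + (-16.6014) = -9.1308.
|u| = √(2.28² + (-3.66)² + (-4.01)²) = √(5.1984 + 13.3956 + 16.0801) = √34.6741, |v| = √(4.93² + 1.03² + 4.14²) = √(24.3049 + 1.0609 + 17.1396) = √42.5054.
cos θ = (u·v)/(|u||v|) = -9.1308/(√34.6741·√42.5054) ≈ -0.23784
θ = arccos(-0.23784) ≈ 103.76°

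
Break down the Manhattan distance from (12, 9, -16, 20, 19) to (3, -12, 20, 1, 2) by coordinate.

Σ|x_i - y_i| = |12 - 3| + |9 - (-12)| + |-16 - 20| + |20 - 1| + |19 - 2| = 9 + 21 + 36 + 19 + 17 = 102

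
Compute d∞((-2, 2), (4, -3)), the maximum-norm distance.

max(|x_i - y_i|) = max(|-2 - 4|, |2 - (-3)|) = max(6, 5) = 6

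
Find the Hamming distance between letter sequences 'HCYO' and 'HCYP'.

Differing positions: 4. Hamming distance = 1.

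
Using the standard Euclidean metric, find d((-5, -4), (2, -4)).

√(Σ(x_i - y_i)²) = √((-5 - 2)² + (-4 - (-4))²)
= √((-7)² + 0²) = √(49 + 0) = √49 = 7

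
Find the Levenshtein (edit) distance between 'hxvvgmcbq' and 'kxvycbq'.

Let D[i][j] be the edit distance between the first i characters of 'hxvvgmcbq' and the first j characters of 'kxvycbq', with D[i][0] = i, D[0][j] = j, and D[i][j] = D[i-1][j-1] if the characters match, else 1 + min(D[i-1][j], D[i][j-1], D[i-1][j-1]). Filling the table (rows: prefixes of 'hxvvgmcbq', columns: prefixes of 'kxvycbq'):
     ε  k  x  v  y  c  b  q
  ε  0  1  2  3  4  5  6  7
  h  1  1  2  3  4  5  6  7
  x  2  2  1  2  3  4  5  6
  v  3  3  2  1  2  3  4  5
  v  4  4  3  2  2  3  4  5
  g  5  5  4  3  3  3  4  5
  m  6  6  5  4  4  4  4  5
  c  7  7  6  5  5  4  5  5
  b  8  8  7  6  6  5  4  5
  q  9  9  8  7  7  6  5  4
The bottom-right entry gives D[9][7] = 4, so no sequence of fewer than 4 edits works. Backtracking through the table gives one optimal edit sequence (4 edits):
  hxvvgmcbq → kxvvgmcbq (sub h→k @1)
  kxvvgmcbq → kxvgmcbq (del v @3)
  kxvgmcbq → kxvmcbq (del g @4)
  kxvmcbq → kxvycbq (sub m→y @4)
Edit distance = 4.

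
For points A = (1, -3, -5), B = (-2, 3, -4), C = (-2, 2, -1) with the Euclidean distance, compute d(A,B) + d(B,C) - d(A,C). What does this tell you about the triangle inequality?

d(A,B) = √(3² + 6² + 1²) = √46 ≈ 6.7823, d(B,C) = √(0² + 1² + 3²) = √10 ≈ 3.1623, d(A,C) = √(3² + 5² + 4²) = √50 ≈ 7.0711.
d(A,B) + d(B,C) - d(A,C) = 6.7823 + 3.1623 - 7.0711 = 9.9446 - 7.0711 = 2.8735 (to 4 decimal places). This is ≥ 0, so the triangle inequality holds for these points.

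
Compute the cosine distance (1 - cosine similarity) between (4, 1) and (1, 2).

With u = (4, 1), v = (1, 2):
u·v = 4·1 + 1·2 = 4 + 2 = 6.
|u| = √(4² + 1²) = √17, |v| = √(1² + 2²) = √5, so |u||v| = √(17·5) = √85.
cos θ = (u·v)/(|u||v|) = 6/√85 ≈ 0.6508
Cosine distance = 1 - cos θ ≈ 1 - 0.6508 = 0.3492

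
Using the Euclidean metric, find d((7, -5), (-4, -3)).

√(Σ(x_i - y_i)²) = √((7 - (-4))² + (-5 - (-3))²)
= √(11² + (-2)²) = √(121 + 4) = √125 ≈ 11.1803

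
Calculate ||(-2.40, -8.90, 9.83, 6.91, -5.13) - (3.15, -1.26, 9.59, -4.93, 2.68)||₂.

√(Σ(x_i - y_i)²) = √((-2.4 - 3.15)² + (-8.9 - (-1.26))² + (9.83 - 9.59)² + (6.91 - (-4.93))² + (-5.13 - 2.68)²)
= √((-5.55)² + (-7.64)² + 0.24² + 11.84² + (-7.81)²) = √(30.8025 + 58.3696 + 0.0576 + 140.1856 + 60.9961) = √290.4114 ≈ 17.0415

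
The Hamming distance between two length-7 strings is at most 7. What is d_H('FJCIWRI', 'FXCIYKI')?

Differing positions: 2, 5, 6. Hamming distance = 3. The maximum possible Hamming distance for length-7 strings is 7, so d_H/7 = 3/7 ≈ 0.4286.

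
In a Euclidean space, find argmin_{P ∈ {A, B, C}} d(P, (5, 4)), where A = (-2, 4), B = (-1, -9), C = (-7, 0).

Distances: d(A) = 7, d(B) ≈ 14.3178, d(C) ≈ 12.6491. Nearest: A = (-2, 4) with distance 7.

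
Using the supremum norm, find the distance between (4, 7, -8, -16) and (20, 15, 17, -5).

max(|x_i - y_i|) = max(|4 - 20|, |7 - 15|, |-8 - 17|, |-16 - (-5)|) = max(16, 8, 25, 11) = 25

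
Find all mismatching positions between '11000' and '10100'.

Differing positions: 2, 3. Hamming distance = 2.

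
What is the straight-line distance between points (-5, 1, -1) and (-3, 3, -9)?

√(Σ(x_i - y_i)²) = √((-5 - (-3))² + (1 - 3)² + (-1 - (-9))²)
= √((-2)² + (-2)² + 8²) = √(4 + 4 + 64) = √72 ≈ 8.4853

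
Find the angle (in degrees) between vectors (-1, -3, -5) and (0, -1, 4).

With u = (-1, -3, -5), v = (0, -1, 4):
u·v = (-1)·0 + (-3)·(-1) + (-5)·4 = 0 + 3 + (-20) = -17.
|u| = √((-1)² + (-3)² + (-5)²) = √35, |v| = √(0² + (-1)² + 4²) = √17, so |u||v| = √(35·17) = √595.
cos θ = (u·v)/(|u||v|) = -17/√595 ≈ -0.696932
θ = arccos(-0.696932) ≈ 134.18°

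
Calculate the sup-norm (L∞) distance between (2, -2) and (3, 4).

max(|x_i - y_i|) = max(|2 - 3|, |-2 - 4|) = max(1, 6) = 6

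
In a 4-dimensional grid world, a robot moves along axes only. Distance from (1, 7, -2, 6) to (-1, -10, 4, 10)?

Σ|x_i - y_i| = |1 - (-1)| + |7 - (-10)| + |-2 - 4| + |6 - 10| = 2 + 17 + 6 + 4 = 29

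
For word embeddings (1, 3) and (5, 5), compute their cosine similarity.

With u = (1, 3), v = (5, 5):
u·v = 1·5 + 3·5 = 5 + 15 = 20.
|u| = √(1² + 3²) = √10, |v| = √(5² + 5²) = √50, so |u||v| = √(10·50) = √500.
cos θ = (u·v)/(|u||v|) = 20/√500 ≈ 0.8944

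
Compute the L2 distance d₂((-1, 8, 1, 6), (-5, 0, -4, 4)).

√(Σ(x_i - y_i)²) = √((-1 - (-5))² + (8 - 0)² + (1 - (-4))² + (6 - 4)²)
= √(4² + 8² + 5² + 2²) = √(16 + 64 + 25 + 4) = √109 ≈ 10.4403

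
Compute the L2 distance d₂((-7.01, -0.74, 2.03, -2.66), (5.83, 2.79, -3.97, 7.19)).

√(Σ(x_i - y_i)²) = √((-7.01 - 5.83)² + (-0.74 - 2.79)² + (2.03 - (-3.97))² + (-2.66 - 7.19)²)
= √((-12.84)² + (-3.53)² + 6² + (-9.85)²) = √(164.8656 + 12.4609 + 36 + 97.0225) = √310.349 ≈ 17.6167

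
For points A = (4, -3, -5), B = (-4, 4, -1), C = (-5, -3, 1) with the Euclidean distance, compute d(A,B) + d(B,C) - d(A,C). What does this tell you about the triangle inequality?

d(A,B) = √(8² + 7² + 4²) = √129 ≈ 11.3578, d(B,C) = √(1² + 7² + 2²) = √54 ≈ 7.3485, d(A,C) = √(9² + 0² + 6²) = √117 ≈ 10.8167.
d(A,B) + d(B,C) - d(A,C) = 11.3578 + 7.3485 - 10.8167 = 18.7063 - 10.8167 = 7.8896 (to 4 decimal places). This is ≥ 0, so the triangle inequality holds for these points.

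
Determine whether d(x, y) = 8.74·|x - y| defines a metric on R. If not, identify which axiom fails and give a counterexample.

Yes. Since |x - y| is a metric on R and 8.74 > 0, the positive scalar multiple 8.74·|x - y| is also a metric: scaling by a positive constant preserves non-negativity, identity (d=0 ⟺ |x-y|=0 ⟺ x=y), symmetry, and the triangle inequality.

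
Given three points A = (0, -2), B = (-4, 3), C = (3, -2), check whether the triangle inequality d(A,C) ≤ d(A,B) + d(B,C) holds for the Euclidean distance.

d(A,B) = √(4² + 5²) = √41 ≈ 6.4031, d(B,C) = √(7² + 5²) = √74 ≈ 8.6023, d(A,C) = √(3² + 0²) = √9 = 3.
d(A,C) = 3 ≤ 6.4031 + 8.6023 = 15.0054. Triangle inequality is satisfied.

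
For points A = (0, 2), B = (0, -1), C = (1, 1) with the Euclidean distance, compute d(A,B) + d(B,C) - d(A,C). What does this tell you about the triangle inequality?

d(A,B) = √(0² + 3²) = √9 = 3, d(B,C) = √(1² + 2²) = √5 ≈ 2.2361, d(A,C) = √(1² + 1²) = √2 ≈ 1.4142.
d(A,B) + d(B,C) - d(A,C) = 3 + 2.2361 - 1.4142 = 5.2361 - 1.4142 = 3.8219 (to 4 decimal places). This is ≥ 0, so the triangle inequality holds for these points.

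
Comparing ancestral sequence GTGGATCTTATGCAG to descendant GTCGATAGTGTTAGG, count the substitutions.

Differing positions: 3, 7, 8, 10, 12, 13, 14. Hamming distance = 7.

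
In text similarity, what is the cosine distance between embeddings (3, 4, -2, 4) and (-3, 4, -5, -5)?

With u = (3, 4, -2, 4), v = (-3, 4, -5, -5):
u·v = 3·(-3) + 4·4 + (-2)·(-5) + 4·(-5) = (-9) + 16 + 10 + (-20) = -3.
|u| = √(3² + 4² + (-2)² + 4²) = √45, |v| = √((-3)² + 4² + (-5)² + (-5)²) = √75, so |u||v| = √(45·75) = √3375.
cos θ = (u·v)/(|u||v|) = -3/√3375 ≈ -0.0516
Cosine distance = 1 - cos θ ≈ 1 - (-0.0516) = 1.0516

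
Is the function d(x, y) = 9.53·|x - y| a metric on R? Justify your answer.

Yes. Since |x - y| is a metric on R and 9.53 > 0, the positive scalar multiple 9.53·|x - y| is also a metric: scaling by a positive constant preserves non-negativity, identity (d=0 ⟺ |x-y|=0 ⟺ x=y), symmetry, and the triangle inequality.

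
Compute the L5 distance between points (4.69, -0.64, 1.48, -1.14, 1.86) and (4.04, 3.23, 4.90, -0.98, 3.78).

(Σ|x_i - y_i|^5)^(1/5) = (|4.69 - 4.04|^5 + |-0.64 - 3.23|^5 + |1.48 - 4.9|^5 + |-1.14 - (-0.98)|^5 + |1.86 - 3.78|^5)^(1/5)
= (0.65^5 + 3.87^5 + 3.42^5 + 0.16^5 + 1.92^5)^(1/5) ≈ (0.116 + 868.0702 + 467.8757 + 0.0001 + 26.0919)^(1/5) = (1362.1539)^(1/5) ≈ 4.2349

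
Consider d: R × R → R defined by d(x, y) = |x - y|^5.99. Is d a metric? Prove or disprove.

No. d(x,y) = |x-y|^5.99 fails the triangle inequality since p = 5.99 > 1. Counterexample: x = 2, y = 6, z = 14. d(x,z) = |2 - 14|^5.99 = 12^5.99 ≈ 2912699.3831, but d(x,y) + d(y,z) = 4^5.99 + 8^5.99 ≈ 4039.6092 + 256749.1545 = 260788.7637. Since 2912699.3831 > 260788.7637, the triangle inequality is violated.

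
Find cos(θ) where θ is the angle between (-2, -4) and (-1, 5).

With u = (-2, -4), v = (-1, 5):
u·v = (-2)·(-1) + (-4)·5 = 2 + (-20) = -18.
|u| = √((-2)² + (-4)²) = √20, |v| = √((-1)² + 5²) = √26, so |u||v| = √(20·26) = √520.
cos θ = (u·v)/(|u||v|) = -18/√520 ≈ -0.7894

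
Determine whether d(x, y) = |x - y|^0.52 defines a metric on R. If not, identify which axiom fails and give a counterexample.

Yes. With 0 < p = 0.52 ≤ 1, d(x,y) = |x-y|^0.52 is a metric on R. Non-negativity and symmetry are immediate; |x-y|^0.52 = 0 ⟺ |x-y| = 0 ⟺ x = y. For the triangle inequality, the function t ↦ t^0.52 is subadditive on [0,∞) when p ≤ 1, so |x-z|^0.52 ≤ (|x-y| + |y-z|)^0.52 ≤ |x-y|^0.52 + |y-z|^0.52.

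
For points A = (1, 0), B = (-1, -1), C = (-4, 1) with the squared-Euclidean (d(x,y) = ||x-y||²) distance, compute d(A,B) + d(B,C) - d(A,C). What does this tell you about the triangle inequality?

d(A,B) = 2² + 1² = 5, d(B,C) = 3² + 2² = 13, d(A,C) = 5² + 1² = 26.
d(A,B) + d(B,C) - d(A,C) = 5 + 13 - 26 = 18 - 26 = -8. This is < 0, so the triangle inequality FAILS for these points (squared-Euclidean is not a metric).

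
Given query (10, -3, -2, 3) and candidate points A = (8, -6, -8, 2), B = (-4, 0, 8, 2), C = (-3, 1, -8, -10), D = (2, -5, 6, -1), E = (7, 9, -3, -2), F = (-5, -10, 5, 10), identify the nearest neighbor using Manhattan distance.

Distances: d(A) = 12, d(B) = 28, d(C) = 36, d(D) = 22, d(E) = 21, d(F) = 36. Nearest: A = (8, -6, -8, 2) with distance 12.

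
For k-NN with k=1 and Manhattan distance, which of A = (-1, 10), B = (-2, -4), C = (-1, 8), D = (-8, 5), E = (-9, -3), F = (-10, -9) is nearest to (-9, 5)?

Distances: d(A) = 13, d(B) = 16, d(C) = 11, d(D) = 1, d(E) = 8, d(F) = 15. Nearest: D = (-8, 5) with distance 1.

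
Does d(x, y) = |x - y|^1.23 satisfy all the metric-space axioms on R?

No. d(x,y) = |x-y|^1.23 fails the triangle inequality since p = 1.23 > 1. Counterexample: x = -5, y = 6, z = 15. d(x,z) = |-5 - 15|^1.23 = 20^1.23 ≈ 39.8352, but d(x,y) + d(y,z) = 11^1.23 + 9^1.23 ≈ 19.0947 + 14.9183 = 34.013. Since 39.8352 > 34.013, the triangle inequality is violated.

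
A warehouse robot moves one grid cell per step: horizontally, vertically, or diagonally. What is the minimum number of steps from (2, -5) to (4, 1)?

max(|x_i - y_i|) = max(|2 - 4|, |-5 - 1|) = max(2, 6) = 6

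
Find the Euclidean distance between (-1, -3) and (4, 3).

√(Σ(x_i - y_i)²) = √((-1 - 4)² + (-3 - 3)²)
= √((-5)² + (-6)²) = √(25 + 36) = √61 ≈ 7.8102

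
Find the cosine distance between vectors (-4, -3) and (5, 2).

With u = (-4, -3), v = (5, 2):
u·v = (-4)·5 + (-3)·2 = (-20) + (-6) = -26.
|u| = √((-4)² + (-3)²) = √25, |v| = √(5² + 2²) = √29, so |u||v| = √(25·29) = √725.
cos θ = (u·v)/(|u||v|) = -26/√725 ≈ -0.9656
Cosine distance = 1 - cos θ ≈ 1 - (-0.9656) = 1.9656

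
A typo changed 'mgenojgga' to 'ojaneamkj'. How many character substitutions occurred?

Differing positions: 1, 2, 3, 5, 6, 7, 8, 9. Hamming distance = 8.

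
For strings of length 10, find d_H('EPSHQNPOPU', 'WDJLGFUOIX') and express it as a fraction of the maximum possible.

Differing positions: 1, 2, 3, 4, 5, 6, 7, 9, 10. Hamming distance = 9. The maximum possible Hamming distance for length-10 strings is 10, so d_H/10 = 9/10 = 0.9.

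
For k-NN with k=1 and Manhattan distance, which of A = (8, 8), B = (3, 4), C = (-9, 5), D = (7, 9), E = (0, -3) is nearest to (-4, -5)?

Distances: d(A) = 25, d(B) = 16, d(C) = 15, d(D) = 25, d(E) = 6. Nearest: E = (0, -3) with distance 6.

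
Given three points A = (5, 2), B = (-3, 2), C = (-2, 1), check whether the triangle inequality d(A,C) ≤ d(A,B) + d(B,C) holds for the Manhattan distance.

d(A,B) = 8 + 0 = 8, d(B,C) = 1 + 1 = 2, d(A,C) = 7 + 1 = 8.
d(A,C) = 8 ≤ 8 + 2 = 10. Triangle inequality is satisfied.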